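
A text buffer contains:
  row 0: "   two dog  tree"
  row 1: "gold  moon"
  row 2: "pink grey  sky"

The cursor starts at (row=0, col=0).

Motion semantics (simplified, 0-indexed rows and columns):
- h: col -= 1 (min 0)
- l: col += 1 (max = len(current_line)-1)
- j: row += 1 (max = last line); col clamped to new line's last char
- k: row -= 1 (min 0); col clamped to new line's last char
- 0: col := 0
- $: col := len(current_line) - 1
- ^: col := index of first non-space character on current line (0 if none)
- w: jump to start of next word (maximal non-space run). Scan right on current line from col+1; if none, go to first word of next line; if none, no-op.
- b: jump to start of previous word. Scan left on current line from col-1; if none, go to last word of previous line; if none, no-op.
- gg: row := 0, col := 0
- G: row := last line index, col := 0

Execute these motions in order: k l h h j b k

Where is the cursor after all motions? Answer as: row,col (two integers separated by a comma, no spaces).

After 1 (k): row=0 col=0 char='_'
After 2 (l): row=0 col=1 char='_'
After 3 (h): row=0 col=0 char='_'
After 4 (h): row=0 col=0 char='_'
After 5 (j): row=1 col=0 char='g'
After 6 (b): row=0 col=12 char='t'
After 7 (k): row=0 col=12 char='t'

Answer: 0,12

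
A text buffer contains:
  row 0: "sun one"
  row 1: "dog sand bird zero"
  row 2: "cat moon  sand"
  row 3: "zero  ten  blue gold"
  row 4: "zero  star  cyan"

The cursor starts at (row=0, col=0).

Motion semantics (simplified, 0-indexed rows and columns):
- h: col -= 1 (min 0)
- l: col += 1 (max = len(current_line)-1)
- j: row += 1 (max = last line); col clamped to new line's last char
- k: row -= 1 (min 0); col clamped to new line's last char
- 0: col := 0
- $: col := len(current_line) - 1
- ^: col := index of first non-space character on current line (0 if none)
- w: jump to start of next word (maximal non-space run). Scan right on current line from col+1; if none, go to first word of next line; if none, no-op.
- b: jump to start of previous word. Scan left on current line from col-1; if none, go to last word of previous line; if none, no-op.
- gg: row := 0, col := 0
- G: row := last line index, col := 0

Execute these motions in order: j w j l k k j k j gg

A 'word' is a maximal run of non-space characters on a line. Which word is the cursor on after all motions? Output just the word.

After 1 (j): row=1 col=0 char='d'
After 2 (w): row=1 col=4 char='s'
After 3 (j): row=2 col=4 char='m'
After 4 (l): row=2 col=5 char='o'
After 5 (k): row=1 col=5 char='a'
After 6 (k): row=0 col=5 char='n'
After 7 (j): row=1 col=5 char='a'
After 8 (k): row=0 col=5 char='n'
After 9 (j): row=1 col=5 char='a'
After 10 (gg): row=0 col=0 char='s'

Answer: sun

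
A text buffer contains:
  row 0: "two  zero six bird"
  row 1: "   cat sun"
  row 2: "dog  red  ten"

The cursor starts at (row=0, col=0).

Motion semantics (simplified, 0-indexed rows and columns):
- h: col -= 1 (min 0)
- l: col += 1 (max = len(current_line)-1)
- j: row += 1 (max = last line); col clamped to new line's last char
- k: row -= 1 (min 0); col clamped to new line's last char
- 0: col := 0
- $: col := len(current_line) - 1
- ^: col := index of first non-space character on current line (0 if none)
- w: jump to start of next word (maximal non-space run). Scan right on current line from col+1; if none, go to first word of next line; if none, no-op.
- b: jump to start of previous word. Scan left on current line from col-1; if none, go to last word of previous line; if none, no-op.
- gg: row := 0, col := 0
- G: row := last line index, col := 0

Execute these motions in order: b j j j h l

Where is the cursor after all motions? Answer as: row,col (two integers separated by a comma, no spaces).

Answer: 2,1

Derivation:
After 1 (b): row=0 col=0 char='t'
After 2 (j): row=1 col=0 char='_'
After 3 (j): row=2 col=0 char='d'
After 4 (j): row=2 col=0 char='d'
After 5 (h): row=2 col=0 char='d'
After 6 (l): row=2 col=1 char='o'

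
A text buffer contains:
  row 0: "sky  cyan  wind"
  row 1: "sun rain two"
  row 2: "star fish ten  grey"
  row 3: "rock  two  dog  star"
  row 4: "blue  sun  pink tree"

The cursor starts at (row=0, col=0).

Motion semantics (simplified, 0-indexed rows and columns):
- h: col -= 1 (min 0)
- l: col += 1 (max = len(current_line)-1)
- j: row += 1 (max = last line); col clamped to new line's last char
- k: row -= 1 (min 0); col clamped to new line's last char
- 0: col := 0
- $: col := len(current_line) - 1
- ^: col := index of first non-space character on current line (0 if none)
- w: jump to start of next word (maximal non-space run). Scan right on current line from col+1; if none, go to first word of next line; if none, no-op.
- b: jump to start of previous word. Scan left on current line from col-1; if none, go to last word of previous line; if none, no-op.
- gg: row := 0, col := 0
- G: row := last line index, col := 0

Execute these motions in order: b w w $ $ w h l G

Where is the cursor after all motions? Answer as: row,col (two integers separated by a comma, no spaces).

Answer: 4,0

Derivation:
After 1 (b): row=0 col=0 char='s'
After 2 (w): row=0 col=5 char='c'
After 3 (w): row=0 col=11 char='w'
After 4 ($): row=0 col=14 char='d'
After 5 ($): row=0 col=14 char='d'
After 6 (w): row=1 col=0 char='s'
After 7 (h): row=1 col=0 char='s'
After 8 (l): row=1 col=1 char='u'
After 9 (G): row=4 col=0 char='b'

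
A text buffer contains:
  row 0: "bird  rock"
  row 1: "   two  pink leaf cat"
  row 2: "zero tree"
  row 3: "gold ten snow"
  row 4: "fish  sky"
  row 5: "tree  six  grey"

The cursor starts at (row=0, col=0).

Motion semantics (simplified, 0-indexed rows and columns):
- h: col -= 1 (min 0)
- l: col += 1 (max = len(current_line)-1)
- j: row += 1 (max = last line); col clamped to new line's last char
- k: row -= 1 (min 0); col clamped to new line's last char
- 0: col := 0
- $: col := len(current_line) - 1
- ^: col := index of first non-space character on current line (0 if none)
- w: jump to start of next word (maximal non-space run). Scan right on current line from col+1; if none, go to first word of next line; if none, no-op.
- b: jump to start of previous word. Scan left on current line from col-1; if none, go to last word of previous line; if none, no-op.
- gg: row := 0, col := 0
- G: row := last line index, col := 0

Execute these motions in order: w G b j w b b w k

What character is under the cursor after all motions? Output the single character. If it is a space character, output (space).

After 1 (w): row=0 col=6 char='r'
After 2 (G): row=5 col=0 char='t'
After 3 (b): row=4 col=6 char='s'
After 4 (j): row=5 col=6 char='s'
After 5 (w): row=5 col=11 char='g'
After 6 (b): row=5 col=6 char='s'
After 7 (b): row=5 col=0 char='t'
After 8 (w): row=5 col=6 char='s'
After 9 (k): row=4 col=6 char='s'

Answer: s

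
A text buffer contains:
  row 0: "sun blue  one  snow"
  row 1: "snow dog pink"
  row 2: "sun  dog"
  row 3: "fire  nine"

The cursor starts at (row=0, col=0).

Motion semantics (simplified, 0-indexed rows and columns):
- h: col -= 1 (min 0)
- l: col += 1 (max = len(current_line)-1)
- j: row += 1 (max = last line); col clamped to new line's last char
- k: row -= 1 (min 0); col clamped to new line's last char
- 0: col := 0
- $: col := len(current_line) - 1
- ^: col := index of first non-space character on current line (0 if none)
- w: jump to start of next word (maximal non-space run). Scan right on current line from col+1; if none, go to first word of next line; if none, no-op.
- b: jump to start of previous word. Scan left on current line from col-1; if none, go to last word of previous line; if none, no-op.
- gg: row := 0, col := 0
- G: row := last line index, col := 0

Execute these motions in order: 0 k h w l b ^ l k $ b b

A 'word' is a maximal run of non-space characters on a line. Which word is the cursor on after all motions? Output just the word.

After 1 (0): row=0 col=0 char='s'
After 2 (k): row=0 col=0 char='s'
After 3 (h): row=0 col=0 char='s'
After 4 (w): row=0 col=4 char='b'
After 5 (l): row=0 col=5 char='l'
After 6 (b): row=0 col=4 char='b'
After 7 (^): row=0 col=0 char='s'
After 8 (l): row=0 col=1 char='u'
After 9 (k): row=0 col=1 char='u'
After 10 ($): row=0 col=18 char='w'
After 11 (b): row=0 col=15 char='s'
After 12 (b): row=0 col=10 char='o'

Answer: one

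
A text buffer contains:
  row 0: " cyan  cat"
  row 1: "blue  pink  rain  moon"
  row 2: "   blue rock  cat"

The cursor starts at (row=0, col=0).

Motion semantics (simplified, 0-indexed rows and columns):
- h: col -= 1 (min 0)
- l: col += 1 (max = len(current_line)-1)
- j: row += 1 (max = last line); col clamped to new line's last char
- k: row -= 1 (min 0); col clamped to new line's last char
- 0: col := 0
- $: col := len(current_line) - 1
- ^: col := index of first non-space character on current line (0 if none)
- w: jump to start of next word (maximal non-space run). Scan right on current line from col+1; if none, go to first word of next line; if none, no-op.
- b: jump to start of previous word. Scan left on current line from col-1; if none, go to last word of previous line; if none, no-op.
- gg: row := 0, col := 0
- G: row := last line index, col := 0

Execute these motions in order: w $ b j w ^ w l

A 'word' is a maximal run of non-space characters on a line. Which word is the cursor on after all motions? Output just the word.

After 1 (w): row=0 col=1 char='c'
After 2 ($): row=0 col=9 char='t'
After 3 (b): row=0 col=7 char='c'
After 4 (j): row=1 col=7 char='i'
After 5 (w): row=1 col=12 char='r'
After 6 (^): row=1 col=0 char='b'
After 7 (w): row=1 col=6 char='p'
After 8 (l): row=1 col=7 char='i'

Answer: pink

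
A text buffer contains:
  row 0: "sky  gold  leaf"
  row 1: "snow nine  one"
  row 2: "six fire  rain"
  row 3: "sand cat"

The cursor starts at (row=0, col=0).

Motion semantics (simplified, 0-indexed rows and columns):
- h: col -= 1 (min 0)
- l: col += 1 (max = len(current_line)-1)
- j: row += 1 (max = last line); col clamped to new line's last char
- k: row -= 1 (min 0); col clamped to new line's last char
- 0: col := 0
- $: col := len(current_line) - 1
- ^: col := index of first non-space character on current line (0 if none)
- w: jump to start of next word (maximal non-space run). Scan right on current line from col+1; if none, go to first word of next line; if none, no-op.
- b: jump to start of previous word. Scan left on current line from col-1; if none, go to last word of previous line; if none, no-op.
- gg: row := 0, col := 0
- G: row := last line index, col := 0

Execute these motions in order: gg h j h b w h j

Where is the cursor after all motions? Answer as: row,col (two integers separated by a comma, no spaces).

After 1 (gg): row=0 col=0 char='s'
After 2 (h): row=0 col=0 char='s'
After 3 (j): row=1 col=0 char='s'
After 4 (h): row=1 col=0 char='s'
After 5 (b): row=0 col=11 char='l'
After 6 (w): row=1 col=0 char='s'
After 7 (h): row=1 col=0 char='s'
After 8 (j): row=2 col=0 char='s'

Answer: 2,0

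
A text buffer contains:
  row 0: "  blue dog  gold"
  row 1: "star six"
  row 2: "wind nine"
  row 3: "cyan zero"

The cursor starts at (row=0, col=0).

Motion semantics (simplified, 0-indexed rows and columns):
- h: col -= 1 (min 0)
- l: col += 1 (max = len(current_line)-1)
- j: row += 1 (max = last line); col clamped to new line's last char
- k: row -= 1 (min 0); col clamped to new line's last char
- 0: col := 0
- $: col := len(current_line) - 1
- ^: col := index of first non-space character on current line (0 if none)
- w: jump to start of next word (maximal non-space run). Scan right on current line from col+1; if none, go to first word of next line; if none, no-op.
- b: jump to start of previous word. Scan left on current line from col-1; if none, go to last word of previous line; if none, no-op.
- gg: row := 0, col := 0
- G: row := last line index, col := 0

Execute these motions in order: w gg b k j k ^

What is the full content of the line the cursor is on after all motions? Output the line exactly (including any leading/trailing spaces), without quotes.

Answer:   blue dog  gold

Derivation:
After 1 (w): row=0 col=2 char='b'
After 2 (gg): row=0 col=0 char='_'
After 3 (b): row=0 col=0 char='_'
After 4 (k): row=0 col=0 char='_'
After 5 (j): row=1 col=0 char='s'
After 6 (k): row=0 col=0 char='_'
After 7 (^): row=0 col=2 char='b'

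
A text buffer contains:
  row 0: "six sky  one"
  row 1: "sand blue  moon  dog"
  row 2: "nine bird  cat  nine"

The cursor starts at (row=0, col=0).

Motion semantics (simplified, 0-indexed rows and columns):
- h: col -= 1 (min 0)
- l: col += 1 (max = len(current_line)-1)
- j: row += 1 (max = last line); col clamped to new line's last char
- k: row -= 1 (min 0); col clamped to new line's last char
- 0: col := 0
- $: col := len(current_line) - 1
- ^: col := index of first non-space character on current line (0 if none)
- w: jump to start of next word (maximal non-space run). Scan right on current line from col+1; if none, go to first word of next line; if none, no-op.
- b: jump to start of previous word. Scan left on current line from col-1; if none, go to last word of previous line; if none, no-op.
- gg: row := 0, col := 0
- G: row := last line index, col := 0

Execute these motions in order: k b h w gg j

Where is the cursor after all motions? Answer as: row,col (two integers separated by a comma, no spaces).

After 1 (k): row=0 col=0 char='s'
After 2 (b): row=0 col=0 char='s'
After 3 (h): row=0 col=0 char='s'
After 4 (w): row=0 col=4 char='s'
After 5 (gg): row=0 col=0 char='s'
After 6 (j): row=1 col=0 char='s'

Answer: 1,0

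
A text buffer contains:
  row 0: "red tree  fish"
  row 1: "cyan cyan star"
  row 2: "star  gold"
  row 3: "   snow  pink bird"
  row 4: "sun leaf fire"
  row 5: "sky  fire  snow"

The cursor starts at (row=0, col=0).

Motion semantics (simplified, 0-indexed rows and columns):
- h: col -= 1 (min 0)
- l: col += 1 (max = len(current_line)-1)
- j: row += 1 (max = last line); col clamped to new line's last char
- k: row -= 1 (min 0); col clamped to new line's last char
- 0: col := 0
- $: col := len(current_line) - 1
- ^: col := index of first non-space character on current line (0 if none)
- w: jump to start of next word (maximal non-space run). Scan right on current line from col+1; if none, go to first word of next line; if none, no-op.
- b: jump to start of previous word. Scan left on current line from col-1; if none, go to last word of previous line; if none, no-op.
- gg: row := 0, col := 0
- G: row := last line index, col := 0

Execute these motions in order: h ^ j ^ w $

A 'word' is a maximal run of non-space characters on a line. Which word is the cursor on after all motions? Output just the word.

After 1 (h): row=0 col=0 char='r'
After 2 (^): row=0 col=0 char='r'
After 3 (j): row=1 col=0 char='c'
After 4 (^): row=1 col=0 char='c'
After 5 (w): row=1 col=5 char='c'
After 6 ($): row=1 col=13 char='r'

Answer: star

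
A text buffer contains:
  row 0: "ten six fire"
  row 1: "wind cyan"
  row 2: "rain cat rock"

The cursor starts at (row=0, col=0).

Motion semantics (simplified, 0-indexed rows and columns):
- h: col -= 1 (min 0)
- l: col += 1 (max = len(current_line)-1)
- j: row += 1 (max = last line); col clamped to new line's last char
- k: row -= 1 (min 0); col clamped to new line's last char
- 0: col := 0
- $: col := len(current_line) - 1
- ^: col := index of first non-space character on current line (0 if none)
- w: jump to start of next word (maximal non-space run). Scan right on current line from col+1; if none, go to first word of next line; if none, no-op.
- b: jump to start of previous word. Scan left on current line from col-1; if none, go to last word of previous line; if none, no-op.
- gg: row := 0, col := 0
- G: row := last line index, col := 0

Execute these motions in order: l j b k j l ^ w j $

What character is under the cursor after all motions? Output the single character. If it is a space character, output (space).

Answer: k

Derivation:
After 1 (l): row=0 col=1 char='e'
After 2 (j): row=1 col=1 char='i'
After 3 (b): row=1 col=0 char='w'
After 4 (k): row=0 col=0 char='t'
After 5 (j): row=1 col=0 char='w'
After 6 (l): row=1 col=1 char='i'
After 7 (^): row=1 col=0 char='w'
After 8 (w): row=1 col=5 char='c'
After 9 (j): row=2 col=5 char='c'
After 10 ($): row=2 col=12 char='k'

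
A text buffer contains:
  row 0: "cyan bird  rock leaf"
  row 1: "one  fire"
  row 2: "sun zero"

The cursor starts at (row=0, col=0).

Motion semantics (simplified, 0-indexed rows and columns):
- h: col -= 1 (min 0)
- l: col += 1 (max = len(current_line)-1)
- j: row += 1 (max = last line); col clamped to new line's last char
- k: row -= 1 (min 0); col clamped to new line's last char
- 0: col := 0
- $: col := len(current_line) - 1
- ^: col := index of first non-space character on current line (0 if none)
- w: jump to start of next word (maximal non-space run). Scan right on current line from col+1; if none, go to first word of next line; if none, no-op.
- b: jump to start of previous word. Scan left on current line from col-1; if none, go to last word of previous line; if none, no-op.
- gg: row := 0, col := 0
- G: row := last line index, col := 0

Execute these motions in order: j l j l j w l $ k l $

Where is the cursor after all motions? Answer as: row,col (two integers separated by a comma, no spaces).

Answer: 1,8

Derivation:
After 1 (j): row=1 col=0 char='o'
After 2 (l): row=1 col=1 char='n'
After 3 (j): row=2 col=1 char='u'
After 4 (l): row=2 col=2 char='n'
After 5 (j): row=2 col=2 char='n'
After 6 (w): row=2 col=4 char='z'
After 7 (l): row=2 col=5 char='e'
After 8 ($): row=2 col=7 char='o'
After 9 (k): row=1 col=7 char='r'
After 10 (l): row=1 col=8 char='e'
After 11 ($): row=1 col=8 char='e'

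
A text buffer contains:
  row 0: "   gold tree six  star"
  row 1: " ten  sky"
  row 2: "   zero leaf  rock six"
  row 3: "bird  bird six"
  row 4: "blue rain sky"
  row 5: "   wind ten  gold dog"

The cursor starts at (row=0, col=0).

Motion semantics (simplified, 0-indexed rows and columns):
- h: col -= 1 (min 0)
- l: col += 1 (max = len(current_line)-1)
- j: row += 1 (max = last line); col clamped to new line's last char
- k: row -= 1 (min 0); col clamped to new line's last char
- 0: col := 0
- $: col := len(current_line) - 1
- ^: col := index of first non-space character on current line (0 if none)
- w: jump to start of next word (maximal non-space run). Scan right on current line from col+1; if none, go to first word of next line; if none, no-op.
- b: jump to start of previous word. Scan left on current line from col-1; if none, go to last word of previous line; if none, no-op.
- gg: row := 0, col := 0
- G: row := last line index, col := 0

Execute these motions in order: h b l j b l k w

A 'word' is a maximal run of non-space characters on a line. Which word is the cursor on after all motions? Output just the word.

Answer: ten

Derivation:
After 1 (h): row=0 col=0 char='_'
After 2 (b): row=0 col=0 char='_'
After 3 (l): row=0 col=1 char='_'
After 4 (j): row=1 col=1 char='t'
After 5 (b): row=0 col=18 char='s'
After 6 (l): row=0 col=19 char='t'
After 7 (k): row=0 col=19 char='t'
After 8 (w): row=1 col=1 char='t'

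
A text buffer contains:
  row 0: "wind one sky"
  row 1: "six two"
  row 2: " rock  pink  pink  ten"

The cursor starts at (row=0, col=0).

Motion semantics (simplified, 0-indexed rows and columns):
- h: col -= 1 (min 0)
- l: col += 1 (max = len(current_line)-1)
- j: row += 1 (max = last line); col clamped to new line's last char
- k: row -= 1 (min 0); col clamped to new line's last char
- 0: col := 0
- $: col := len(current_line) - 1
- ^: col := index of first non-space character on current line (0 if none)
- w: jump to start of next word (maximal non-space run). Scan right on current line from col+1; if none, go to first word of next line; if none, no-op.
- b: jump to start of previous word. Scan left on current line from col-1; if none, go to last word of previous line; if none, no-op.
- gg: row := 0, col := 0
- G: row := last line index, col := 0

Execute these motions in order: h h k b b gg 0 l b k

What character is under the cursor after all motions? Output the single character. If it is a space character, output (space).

After 1 (h): row=0 col=0 char='w'
After 2 (h): row=0 col=0 char='w'
After 3 (k): row=0 col=0 char='w'
After 4 (b): row=0 col=0 char='w'
After 5 (b): row=0 col=0 char='w'
After 6 (gg): row=0 col=0 char='w'
After 7 (0): row=0 col=0 char='w'
After 8 (l): row=0 col=1 char='i'
After 9 (b): row=0 col=0 char='w'
After 10 (k): row=0 col=0 char='w'

Answer: w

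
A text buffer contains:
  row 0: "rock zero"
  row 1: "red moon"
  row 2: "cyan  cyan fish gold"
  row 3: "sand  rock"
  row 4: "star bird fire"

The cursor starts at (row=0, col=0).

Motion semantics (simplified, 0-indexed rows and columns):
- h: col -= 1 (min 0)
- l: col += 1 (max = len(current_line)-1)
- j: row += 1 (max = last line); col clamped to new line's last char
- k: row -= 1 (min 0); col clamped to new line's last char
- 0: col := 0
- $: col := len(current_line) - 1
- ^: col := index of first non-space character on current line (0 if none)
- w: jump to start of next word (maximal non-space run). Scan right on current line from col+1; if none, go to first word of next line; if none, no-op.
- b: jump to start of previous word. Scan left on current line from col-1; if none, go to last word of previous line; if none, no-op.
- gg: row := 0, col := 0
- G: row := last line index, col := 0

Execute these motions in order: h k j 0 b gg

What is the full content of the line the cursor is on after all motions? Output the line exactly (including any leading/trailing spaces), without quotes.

Answer: rock zero

Derivation:
After 1 (h): row=0 col=0 char='r'
After 2 (k): row=0 col=0 char='r'
After 3 (j): row=1 col=0 char='r'
After 4 (0): row=1 col=0 char='r'
After 5 (b): row=0 col=5 char='z'
After 6 (gg): row=0 col=0 char='r'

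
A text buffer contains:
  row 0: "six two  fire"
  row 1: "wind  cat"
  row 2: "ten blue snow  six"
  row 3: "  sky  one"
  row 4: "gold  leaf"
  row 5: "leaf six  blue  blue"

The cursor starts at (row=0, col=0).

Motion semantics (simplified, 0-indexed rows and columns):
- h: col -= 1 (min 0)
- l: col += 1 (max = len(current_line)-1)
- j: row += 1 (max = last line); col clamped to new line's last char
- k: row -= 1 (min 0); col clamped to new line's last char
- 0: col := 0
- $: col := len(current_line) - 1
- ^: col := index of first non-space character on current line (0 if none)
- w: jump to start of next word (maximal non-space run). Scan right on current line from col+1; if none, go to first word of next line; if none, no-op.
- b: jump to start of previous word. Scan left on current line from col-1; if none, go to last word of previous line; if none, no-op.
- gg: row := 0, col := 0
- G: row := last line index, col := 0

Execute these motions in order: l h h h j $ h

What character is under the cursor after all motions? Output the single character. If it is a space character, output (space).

Answer: a

Derivation:
After 1 (l): row=0 col=1 char='i'
After 2 (h): row=0 col=0 char='s'
After 3 (h): row=0 col=0 char='s'
After 4 (h): row=0 col=0 char='s'
After 5 (j): row=1 col=0 char='w'
After 6 ($): row=1 col=8 char='t'
After 7 (h): row=1 col=7 char='a'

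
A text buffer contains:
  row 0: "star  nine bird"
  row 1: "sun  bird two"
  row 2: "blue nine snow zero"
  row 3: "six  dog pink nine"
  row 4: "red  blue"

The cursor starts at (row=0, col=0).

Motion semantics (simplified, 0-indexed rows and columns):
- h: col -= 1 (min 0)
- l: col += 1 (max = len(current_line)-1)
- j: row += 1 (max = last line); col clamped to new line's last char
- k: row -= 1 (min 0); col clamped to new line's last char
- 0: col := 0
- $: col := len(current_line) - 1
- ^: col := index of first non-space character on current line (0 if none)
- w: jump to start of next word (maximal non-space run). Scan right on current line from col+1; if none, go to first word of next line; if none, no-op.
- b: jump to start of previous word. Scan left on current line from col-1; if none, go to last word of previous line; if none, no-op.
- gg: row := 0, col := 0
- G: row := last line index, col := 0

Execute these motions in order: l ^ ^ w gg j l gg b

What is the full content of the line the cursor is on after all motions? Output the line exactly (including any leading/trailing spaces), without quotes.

After 1 (l): row=0 col=1 char='t'
After 2 (^): row=0 col=0 char='s'
After 3 (^): row=0 col=0 char='s'
After 4 (w): row=0 col=6 char='n'
After 5 (gg): row=0 col=0 char='s'
After 6 (j): row=1 col=0 char='s'
After 7 (l): row=1 col=1 char='u'
After 8 (gg): row=0 col=0 char='s'
After 9 (b): row=0 col=0 char='s'

Answer: star  nine bird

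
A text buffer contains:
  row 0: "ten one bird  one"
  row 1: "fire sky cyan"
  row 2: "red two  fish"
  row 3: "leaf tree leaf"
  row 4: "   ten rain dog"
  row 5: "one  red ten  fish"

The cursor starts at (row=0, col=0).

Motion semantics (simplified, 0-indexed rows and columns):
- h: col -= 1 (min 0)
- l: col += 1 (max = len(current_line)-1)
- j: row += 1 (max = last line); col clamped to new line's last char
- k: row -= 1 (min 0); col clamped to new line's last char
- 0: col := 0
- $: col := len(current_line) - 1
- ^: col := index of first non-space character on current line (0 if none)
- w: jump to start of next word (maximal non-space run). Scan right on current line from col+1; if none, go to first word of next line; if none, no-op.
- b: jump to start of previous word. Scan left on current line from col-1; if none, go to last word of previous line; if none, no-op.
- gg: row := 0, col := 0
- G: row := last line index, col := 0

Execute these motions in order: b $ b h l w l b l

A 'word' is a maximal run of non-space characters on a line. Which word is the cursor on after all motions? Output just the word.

After 1 (b): row=0 col=0 char='t'
After 2 ($): row=0 col=16 char='e'
After 3 (b): row=0 col=14 char='o'
After 4 (h): row=0 col=13 char='_'
After 5 (l): row=0 col=14 char='o'
After 6 (w): row=1 col=0 char='f'
After 7 (l): row=1 col=1 char='i'
After 8 (b): row=1 col=0 char='f'
After 9 (l): row=1 col=1 char='i'

Answer: fire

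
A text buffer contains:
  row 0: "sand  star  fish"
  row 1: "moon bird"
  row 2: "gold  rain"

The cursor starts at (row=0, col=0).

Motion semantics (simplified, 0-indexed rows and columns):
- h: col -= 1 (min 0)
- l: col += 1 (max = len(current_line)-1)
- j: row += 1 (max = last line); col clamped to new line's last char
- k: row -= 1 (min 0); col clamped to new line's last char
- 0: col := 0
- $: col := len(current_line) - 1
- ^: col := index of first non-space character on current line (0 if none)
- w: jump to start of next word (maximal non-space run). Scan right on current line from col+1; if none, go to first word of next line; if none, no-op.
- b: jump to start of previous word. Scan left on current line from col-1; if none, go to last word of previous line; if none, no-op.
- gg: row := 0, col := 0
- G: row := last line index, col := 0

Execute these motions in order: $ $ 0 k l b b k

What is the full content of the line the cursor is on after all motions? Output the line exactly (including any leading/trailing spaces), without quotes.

Answer: sand  star  fish

Derivation:
After 1 ($): row=0 col=15 char='h'
After 2 ($): row=0 col=15 char='h'
After 3 (0): row=0 col=0 char='s'
After 4 (k): row=0 col=0 char='s'
After 5 (l): row=0 col=1 char='a'
After 6 (b): row=0 col=0 char='s'
After 7 (b): row=0 col=0 char='s'
After 8 (k): row=0 col=0 char='s'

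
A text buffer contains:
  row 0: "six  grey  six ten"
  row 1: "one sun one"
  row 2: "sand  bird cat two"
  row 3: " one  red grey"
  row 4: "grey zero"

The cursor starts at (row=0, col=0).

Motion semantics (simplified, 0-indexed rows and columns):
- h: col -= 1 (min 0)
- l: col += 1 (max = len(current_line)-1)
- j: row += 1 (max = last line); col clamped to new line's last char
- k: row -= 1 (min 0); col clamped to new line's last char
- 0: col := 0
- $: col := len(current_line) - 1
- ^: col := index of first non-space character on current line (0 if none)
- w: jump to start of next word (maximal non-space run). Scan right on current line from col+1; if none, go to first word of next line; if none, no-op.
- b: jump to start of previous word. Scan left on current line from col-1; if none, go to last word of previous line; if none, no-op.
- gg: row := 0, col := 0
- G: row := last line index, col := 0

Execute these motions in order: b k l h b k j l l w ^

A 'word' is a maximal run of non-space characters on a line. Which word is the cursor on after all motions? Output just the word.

Answer: one

Derivation:
After 1 (b): row=0 col=0 char='s'
After 2 (k): row=0 col=0 char='s'
After 3 (l): row=0 col=1 char='i'
After 4 (h): row=0 col=0 char='s'
After 5 (b): row=0 col=0 char='s'
After 6 (k): row=0 col=0 char='s'
After 7 (j): row=1 col=0 char='o'
After 8 (l): row=1 col=1 char='n'
After 9 (l): row=1 col=2 char='e'
After 10 (w): row=1 col=4 char='s'
After 11 (^): row=1 col=0 char='o'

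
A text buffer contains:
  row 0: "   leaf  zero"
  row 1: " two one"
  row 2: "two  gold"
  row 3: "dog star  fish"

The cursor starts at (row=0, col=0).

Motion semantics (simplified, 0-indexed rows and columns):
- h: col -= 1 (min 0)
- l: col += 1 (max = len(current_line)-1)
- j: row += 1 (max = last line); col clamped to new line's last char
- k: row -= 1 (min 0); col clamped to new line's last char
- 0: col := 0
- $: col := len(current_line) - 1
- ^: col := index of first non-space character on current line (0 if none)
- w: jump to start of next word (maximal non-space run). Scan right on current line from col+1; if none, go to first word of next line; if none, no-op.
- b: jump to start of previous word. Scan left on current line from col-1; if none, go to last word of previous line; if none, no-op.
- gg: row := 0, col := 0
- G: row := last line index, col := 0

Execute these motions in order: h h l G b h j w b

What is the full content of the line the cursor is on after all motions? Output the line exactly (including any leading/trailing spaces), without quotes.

After 1 (h): row=0 col=0 char='_'
After 2 (h): row=0 col=0 char='_'
After 3 (l): row=0 col=1 char='_'
After 4 (G): row=3 col=0 char='d'
After 5 (b): row=2 col=5 char='g'
After 6 (h): row=2 col=4 char='_'
After 7 (j): row=3 col=4 char='s'
After 8 (w): row=3 col=10 char='f'
After 9 (b): row=3 col=4 char='s'

Answer: dog star  fish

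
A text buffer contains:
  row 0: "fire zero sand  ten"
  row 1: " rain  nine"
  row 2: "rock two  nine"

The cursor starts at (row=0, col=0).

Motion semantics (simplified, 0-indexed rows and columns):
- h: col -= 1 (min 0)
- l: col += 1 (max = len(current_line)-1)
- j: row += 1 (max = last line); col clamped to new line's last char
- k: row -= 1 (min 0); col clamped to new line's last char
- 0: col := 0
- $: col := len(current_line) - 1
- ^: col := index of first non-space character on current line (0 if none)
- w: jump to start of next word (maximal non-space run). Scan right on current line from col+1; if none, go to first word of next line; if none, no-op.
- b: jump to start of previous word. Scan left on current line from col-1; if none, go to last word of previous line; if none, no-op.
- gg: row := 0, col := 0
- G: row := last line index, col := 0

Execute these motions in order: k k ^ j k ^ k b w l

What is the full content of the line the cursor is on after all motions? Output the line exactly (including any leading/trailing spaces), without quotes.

Answer: fire zero sand  ten

Derivation:
After 1 (k): row=0 col=0 char='f'
After 2 (k): row=0 col=0 char='f'
After 3 (^): row=0 col=0 char='f'
After 4 (j): row=1 col=0 char='_'
After 5 (k): row=0 col=0 char='f'
After 6 (^): row=0 col=0 char='f'
After 7 (k): row=0 col=0 char='f'
After 8 (b): row=0 col=0 char='f'
After 9 (w): row=0 col=5 char='z'
After 10 (l): row=0 col=6 char='e'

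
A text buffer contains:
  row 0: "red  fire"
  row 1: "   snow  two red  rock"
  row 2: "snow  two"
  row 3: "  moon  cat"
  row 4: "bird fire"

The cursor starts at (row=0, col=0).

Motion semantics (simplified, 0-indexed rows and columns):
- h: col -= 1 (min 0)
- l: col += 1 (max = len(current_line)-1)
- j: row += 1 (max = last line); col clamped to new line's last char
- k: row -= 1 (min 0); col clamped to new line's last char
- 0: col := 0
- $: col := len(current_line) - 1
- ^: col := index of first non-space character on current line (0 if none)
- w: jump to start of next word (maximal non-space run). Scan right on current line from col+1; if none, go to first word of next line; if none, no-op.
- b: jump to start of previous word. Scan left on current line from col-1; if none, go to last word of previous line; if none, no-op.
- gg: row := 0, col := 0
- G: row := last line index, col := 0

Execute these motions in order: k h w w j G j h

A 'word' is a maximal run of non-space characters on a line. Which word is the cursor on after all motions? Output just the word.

After 1 (k): row=0 col=0 char='r'
After 2 (h): row=0 col=0 char='r'
After 3 (w): row=0 col=5 char='f'
After 4 (w): row=1 col=3 char='s'
After 5 (j): row=2 col=3 char='w'
After 6 (G): row=4 col=0 char='b'
After 7 (j): row=4 col=0 char='b'
After 8 (h): row=4 col=0 char='b'

Answer: bird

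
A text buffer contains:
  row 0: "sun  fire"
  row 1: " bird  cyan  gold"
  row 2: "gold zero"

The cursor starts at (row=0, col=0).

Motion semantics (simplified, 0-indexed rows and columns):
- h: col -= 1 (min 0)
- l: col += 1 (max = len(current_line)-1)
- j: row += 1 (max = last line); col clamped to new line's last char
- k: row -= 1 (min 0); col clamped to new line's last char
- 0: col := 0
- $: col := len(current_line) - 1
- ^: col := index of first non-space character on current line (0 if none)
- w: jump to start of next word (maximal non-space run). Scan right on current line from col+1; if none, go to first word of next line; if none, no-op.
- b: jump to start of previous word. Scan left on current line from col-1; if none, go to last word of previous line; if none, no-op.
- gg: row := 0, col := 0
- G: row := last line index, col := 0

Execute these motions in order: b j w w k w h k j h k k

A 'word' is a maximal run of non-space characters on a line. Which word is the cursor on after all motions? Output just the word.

Answer: sun

Derivation:
After 1 (b): row=0 col=0 char='s'
After 2 (j): row=1 col=0 char='_'
After 3 (w): row=1 col=1 char='b'
After 4 (w): row=1 col=7 char='c'
After 5 (k): row=0 col=7 char='r'
After 6 (w): row=1 col=1 char='b'
After 7 (h): row=1 col=0 char='_'
After 8 (k): row=0 col=0 char='s'
After 9 (j): row=1 col=0 char='_'
After 10 (h): row=1 col=0 char='_'
After 11 (k): row=0 col=0 char='s'
After 12 (k): row=0 col=0 char='s'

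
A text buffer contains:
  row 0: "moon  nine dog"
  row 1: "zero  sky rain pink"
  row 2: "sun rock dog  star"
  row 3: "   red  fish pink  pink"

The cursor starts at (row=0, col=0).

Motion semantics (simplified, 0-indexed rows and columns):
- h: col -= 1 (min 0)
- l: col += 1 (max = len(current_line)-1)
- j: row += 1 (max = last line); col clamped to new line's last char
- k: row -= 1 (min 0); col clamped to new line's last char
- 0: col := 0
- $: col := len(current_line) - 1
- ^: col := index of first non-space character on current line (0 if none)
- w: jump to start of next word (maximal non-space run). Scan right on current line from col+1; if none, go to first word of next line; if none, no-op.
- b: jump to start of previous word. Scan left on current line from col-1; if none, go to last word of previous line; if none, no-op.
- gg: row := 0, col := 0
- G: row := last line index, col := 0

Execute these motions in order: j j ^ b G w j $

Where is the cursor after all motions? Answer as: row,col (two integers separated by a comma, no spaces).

After 1 (j): row=1 col=0 char='z'
After 2 (j): row=2 col=0 char='s'
After 3 (^): row=2 col=0 char='s'
After 4 (b): row=1 col=15 char='p'
After 5 (G): row=3 col=0 char='_'
After 6 (w): row=3 col=3 char='r'
After 7 (j): row=3 col=3 char='r'
After 8 ($): row=3 col=22 char='k'

Answer: 3,22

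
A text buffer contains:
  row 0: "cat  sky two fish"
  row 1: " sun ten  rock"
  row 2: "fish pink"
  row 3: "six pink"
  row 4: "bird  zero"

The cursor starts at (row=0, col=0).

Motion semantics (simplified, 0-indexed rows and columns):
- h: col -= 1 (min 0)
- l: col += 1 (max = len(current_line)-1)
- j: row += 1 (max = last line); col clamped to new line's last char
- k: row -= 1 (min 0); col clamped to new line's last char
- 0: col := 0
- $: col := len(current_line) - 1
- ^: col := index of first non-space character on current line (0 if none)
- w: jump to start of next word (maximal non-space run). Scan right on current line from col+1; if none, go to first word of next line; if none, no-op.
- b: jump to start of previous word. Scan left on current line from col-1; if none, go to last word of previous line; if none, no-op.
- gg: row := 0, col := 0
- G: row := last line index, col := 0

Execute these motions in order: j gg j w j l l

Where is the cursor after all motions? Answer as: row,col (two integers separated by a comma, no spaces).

Answer: 2,3

Derivation:
After 1 (j): row=1 col=0 char='_'
After 2 (gg): row=0 col=0 char='c'
After 3 (j): row=1 col=0 char='_'
After 4 (w): row=1 col=1 char='s'
After 5 (j): row=2 col=1 char='i'
After 6 (l): row=2 col=2 char='s'
After 7 (l): row=2 col=3 char='h'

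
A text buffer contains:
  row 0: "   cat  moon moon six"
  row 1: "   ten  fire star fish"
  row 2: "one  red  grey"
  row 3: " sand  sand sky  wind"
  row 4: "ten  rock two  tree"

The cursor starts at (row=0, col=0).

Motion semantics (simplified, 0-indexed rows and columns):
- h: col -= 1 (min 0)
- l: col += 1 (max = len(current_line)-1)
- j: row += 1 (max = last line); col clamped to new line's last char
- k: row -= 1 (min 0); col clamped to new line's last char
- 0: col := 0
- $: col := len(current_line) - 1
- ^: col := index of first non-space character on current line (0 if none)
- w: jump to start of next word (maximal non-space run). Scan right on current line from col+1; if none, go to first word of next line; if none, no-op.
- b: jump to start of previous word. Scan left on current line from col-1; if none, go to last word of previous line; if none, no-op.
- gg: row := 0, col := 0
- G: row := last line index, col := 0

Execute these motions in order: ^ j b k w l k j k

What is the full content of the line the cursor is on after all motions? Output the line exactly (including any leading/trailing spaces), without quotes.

Answer:    cat  moon moon six

Derivation:
After 1 (^): row=0 col=3 char='c'
After 2 (j): row=1 col=3 char='t'
After 3 (b): row=0 col=18 char='s'
After 4 (k): row=0 col=18 char='s'
After 5 (w): row=1 col=3 char='t'
After 6 (l): row=1 col=4 char='e'
After 7 (k): row=0 col=4 char='a'
After 8 (j): row=1 col=4 char='e'
After 9 (k): row=0 col=4 char='a'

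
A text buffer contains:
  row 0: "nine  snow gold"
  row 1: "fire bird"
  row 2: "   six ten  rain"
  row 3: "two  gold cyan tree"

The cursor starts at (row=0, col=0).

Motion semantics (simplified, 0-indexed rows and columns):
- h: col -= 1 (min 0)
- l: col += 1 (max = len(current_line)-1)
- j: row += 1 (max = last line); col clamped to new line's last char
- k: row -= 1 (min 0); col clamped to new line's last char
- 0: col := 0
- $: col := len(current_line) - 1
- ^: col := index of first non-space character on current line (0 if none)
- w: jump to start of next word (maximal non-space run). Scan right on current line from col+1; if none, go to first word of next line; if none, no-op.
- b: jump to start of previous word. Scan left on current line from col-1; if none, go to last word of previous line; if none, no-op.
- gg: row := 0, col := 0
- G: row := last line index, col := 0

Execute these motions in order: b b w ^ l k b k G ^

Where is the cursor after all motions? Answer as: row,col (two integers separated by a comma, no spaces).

After 1 (b): row=0 col=0 char='n'
After 2 (b): row=0 col=0 char='n'
After 3 (w): row=0 col=6 char='s'
After 4 (^): row=0 col=0 char='n'
After 5 (l): row=0 col=1 char='i'
After 6 (k): row=0 col=1 char='i'
After 7 (b): row=0 col=0 char='n'
After 8 (k): row=0 col=0 char='n'
After 9 (G): row=3 col=0 char='t'
After 10 (^): row=3 col=0 char='t'

Answer: 3,0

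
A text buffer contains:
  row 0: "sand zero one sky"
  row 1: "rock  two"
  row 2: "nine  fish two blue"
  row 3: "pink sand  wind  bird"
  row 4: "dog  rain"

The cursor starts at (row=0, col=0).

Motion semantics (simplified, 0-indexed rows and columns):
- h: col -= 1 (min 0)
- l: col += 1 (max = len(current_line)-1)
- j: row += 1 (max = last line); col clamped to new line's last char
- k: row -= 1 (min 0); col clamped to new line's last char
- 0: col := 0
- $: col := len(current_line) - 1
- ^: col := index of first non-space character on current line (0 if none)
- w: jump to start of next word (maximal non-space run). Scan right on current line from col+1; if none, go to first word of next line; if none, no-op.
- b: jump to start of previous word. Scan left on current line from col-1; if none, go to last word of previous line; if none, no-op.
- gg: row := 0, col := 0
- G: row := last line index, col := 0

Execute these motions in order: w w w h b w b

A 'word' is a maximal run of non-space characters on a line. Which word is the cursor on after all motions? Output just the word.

After 1 (w): row=0 col=5 char='z'
After 2 (w): row=0 col=10 char='o'
After 3 (w): row=0 col=14 char='s'
After 4 (h): row=0 col=13 char='_'
After 5 (b): row=0 col=10 char='o'
After 6 (w): row=0 col=14 char='s'
After 7 (b): row=0 col=10 char='o'

Answer: one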